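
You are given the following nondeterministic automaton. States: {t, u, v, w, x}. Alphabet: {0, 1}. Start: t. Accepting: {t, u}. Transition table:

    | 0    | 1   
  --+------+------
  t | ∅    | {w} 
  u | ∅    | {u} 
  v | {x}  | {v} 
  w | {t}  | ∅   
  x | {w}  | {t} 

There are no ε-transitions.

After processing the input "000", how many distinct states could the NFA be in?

0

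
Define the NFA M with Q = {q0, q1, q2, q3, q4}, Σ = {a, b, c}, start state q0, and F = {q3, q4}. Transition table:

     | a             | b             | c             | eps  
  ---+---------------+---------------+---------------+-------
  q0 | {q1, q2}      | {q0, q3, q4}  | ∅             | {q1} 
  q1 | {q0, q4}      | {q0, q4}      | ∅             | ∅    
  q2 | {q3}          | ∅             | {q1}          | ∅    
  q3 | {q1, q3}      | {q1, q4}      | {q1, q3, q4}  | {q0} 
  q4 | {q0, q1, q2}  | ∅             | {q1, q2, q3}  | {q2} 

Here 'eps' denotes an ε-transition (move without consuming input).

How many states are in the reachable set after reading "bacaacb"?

5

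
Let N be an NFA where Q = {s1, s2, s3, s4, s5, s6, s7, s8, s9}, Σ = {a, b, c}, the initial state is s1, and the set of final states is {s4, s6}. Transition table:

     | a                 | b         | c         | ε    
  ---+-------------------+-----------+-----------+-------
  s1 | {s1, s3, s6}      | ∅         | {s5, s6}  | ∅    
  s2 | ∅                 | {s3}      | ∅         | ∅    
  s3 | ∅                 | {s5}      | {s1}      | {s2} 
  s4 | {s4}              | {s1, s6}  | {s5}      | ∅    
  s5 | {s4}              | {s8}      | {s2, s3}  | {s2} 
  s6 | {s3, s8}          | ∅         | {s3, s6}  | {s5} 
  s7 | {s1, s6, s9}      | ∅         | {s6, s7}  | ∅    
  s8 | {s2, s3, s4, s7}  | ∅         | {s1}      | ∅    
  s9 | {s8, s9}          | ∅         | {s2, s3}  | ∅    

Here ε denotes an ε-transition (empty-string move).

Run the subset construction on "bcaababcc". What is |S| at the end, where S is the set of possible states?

Start in {s1}.
Read 'b': s1→∅; now ∅.
The set is empty and remains empty for the remaining 8 symbols.
That set has 0 states.

0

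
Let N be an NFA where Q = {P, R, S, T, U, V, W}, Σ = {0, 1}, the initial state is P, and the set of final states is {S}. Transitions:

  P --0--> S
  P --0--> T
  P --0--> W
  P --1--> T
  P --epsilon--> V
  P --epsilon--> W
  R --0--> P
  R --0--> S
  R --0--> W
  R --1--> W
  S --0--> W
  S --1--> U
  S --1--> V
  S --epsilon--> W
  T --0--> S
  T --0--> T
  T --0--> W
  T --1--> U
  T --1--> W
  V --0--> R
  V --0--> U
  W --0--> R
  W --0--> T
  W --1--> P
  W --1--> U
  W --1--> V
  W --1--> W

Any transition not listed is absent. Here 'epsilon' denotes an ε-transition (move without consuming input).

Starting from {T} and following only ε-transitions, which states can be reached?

Begin with {T}.
No ε-moves leave this set, so the closure equals the set itself.

{T}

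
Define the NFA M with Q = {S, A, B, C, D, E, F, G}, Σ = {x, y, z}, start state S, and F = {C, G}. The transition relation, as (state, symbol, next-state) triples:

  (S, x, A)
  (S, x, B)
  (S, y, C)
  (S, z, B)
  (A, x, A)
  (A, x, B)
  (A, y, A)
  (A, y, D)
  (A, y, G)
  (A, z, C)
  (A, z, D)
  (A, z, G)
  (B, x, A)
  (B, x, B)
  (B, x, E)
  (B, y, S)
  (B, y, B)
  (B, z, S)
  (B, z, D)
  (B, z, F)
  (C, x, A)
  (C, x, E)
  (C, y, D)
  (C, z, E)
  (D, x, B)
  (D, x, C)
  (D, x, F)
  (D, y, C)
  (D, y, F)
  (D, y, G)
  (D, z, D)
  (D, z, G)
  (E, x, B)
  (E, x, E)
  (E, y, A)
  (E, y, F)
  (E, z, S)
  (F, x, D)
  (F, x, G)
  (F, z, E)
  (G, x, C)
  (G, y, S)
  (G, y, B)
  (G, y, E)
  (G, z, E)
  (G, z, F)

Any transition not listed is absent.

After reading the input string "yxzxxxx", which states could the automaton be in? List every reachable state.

{A, B, D, E, G}

Start in {S}.
Read 'y': S→{C}; now {C}.
Read 'x': C→{A, E}; now {A, E}.
Read 'z': A→{C, D, G}, E→{S}; now {S, C, D, G}.
Read 'x': S→{A, B}, C→{A, E}, D→{B, C, F}, G→{C}; now {A, B, C, E, F}.
Read 'x': A→{A, B}, B→{A, B, E}, C→{A, E}, E→{B, E}, F→{D, G}; now {A, B, D, E, G}.
Read 'x': A→{A, B}, B→{A, B, E}, D→{B, C, F}, E→{B, E}, G→{C}; now {A, B, C, E, F}.
Read 'x': A→{A, B}, B→{A, B, E}, C→{A, E}, E→{B, E}, F→{D, G}; now {A, B, D, E, G}.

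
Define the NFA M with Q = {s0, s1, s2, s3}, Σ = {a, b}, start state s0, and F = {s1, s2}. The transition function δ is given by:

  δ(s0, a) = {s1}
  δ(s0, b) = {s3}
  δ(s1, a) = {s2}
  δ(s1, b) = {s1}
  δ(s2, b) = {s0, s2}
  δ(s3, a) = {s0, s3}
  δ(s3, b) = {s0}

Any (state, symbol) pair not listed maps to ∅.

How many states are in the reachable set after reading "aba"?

Start in {s0}.
Read 'a': {s0} → {s1}.
Read 'b': {s1} → {s1}.
Read 'a': {s1} → {s2}.
That set has 1 state.

1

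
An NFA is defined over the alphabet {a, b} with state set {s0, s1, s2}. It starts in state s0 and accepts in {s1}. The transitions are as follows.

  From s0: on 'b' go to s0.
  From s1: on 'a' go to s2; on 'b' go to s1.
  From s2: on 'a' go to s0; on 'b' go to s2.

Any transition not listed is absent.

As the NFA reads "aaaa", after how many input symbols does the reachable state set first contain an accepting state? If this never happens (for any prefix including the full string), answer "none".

Start in {s0}.
Read 'a': s0→∅; now ∅.
The set is empty and remains empty for the remaining 3 symbols.
No reachable set along the way intersects F.

none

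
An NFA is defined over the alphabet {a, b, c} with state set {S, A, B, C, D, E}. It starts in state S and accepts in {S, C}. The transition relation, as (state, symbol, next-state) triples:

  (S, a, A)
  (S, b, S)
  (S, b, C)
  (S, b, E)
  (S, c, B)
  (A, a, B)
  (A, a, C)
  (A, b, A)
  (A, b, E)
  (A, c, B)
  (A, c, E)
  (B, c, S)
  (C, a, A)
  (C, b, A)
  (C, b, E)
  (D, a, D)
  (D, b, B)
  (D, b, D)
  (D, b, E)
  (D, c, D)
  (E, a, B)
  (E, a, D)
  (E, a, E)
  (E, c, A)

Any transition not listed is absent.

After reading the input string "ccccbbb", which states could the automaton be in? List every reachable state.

{S, A, C, E}

Start in {S}.
Read 'c': {S} → {B}.
Read 'c': {B} → {S}.
Read 'c': {S} → {B}.
Read 'c': {B} → {S}.
Read 'b': {S} → {S, C, E}.
Read 'b': {S, C, E} → {S, A, C, E}.
Read 'b': {S, A, C, E} → {S, A, C, E}.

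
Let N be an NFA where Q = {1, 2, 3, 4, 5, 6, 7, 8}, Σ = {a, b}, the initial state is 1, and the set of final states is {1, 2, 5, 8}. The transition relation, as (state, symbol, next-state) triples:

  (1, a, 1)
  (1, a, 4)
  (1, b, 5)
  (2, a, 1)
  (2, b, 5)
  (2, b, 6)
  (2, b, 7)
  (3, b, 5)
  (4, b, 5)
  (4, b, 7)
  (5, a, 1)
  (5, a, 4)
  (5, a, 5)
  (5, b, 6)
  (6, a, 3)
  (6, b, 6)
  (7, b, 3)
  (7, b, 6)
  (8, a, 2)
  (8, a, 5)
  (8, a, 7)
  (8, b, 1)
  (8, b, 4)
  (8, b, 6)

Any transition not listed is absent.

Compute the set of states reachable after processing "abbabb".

{6}

Start in {1}.
Read 'a': {1} → {1, 4}.
Read 'b': {1, 4} → {5, 7}.
Read 'b': {5, 7} → {3, 6}.
Read 'a': {3, 6} → {3}.
Read 'b': {3} → {5}.
Read 'b': {5} → {6}.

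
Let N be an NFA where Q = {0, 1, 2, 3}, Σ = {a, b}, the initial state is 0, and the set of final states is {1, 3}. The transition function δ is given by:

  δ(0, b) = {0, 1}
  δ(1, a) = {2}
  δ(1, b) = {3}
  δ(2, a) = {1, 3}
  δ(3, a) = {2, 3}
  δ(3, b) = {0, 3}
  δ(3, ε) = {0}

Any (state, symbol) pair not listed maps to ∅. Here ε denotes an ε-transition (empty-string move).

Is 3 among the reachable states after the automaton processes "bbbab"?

Yes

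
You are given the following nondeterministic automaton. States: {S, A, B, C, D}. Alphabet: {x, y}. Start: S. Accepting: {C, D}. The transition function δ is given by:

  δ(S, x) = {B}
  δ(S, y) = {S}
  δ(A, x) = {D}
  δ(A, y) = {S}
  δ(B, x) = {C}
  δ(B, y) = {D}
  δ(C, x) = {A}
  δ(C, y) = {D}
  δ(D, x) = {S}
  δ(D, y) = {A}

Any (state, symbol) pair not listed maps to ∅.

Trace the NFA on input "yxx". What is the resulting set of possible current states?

{C}

Start in {S}.
Read 'y': {S} → {S}.
Read 'x': {S} → {B}.
Read 'x': {B} → {C}.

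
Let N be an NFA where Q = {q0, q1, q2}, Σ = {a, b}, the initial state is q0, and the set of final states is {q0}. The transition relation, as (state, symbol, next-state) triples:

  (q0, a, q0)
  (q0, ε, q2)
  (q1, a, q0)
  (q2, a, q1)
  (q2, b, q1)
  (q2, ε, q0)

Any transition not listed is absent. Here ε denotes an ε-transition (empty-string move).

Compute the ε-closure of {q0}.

Begin with {q0}.
ε-move q0 → q2; add q2.

{q0, q2}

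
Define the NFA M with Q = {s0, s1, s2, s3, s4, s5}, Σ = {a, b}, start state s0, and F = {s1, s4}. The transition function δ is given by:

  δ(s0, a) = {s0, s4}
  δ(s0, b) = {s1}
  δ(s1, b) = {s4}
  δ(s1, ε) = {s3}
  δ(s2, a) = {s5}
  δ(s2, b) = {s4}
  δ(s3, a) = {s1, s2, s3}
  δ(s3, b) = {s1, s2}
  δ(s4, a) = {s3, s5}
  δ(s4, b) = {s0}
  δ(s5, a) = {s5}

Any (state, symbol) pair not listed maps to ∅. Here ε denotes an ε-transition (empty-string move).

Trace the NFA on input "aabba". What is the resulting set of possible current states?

Start in {s0}.
Read 'a': s0→{s0, s4}; now {s0, s4}.
Read 'a': s0→{s0, s4}, s4→{s3, s5}; now {s0, s3, s4, s5}.
Read 'b': s0→{s1}, s3→{s1, s2}, s4→{s0}, s5→∅; union {s0, s1, s2}; ε-closure = {s0, s1, s2, s3}.
Read 'b': s0→{s1}, s1→{s4}, s2→{s4}, s3→{s1, s2}; union {s1, s2, s4}; ε-closure = {s1, s2, s3, s4}.
Read 'a': s1→∅, s2→{s5}, s3→{s1, s2, s3}, s4→{s3, s5}; now {s1, s2, s3, s5}.

{s1, s2, s3, s5}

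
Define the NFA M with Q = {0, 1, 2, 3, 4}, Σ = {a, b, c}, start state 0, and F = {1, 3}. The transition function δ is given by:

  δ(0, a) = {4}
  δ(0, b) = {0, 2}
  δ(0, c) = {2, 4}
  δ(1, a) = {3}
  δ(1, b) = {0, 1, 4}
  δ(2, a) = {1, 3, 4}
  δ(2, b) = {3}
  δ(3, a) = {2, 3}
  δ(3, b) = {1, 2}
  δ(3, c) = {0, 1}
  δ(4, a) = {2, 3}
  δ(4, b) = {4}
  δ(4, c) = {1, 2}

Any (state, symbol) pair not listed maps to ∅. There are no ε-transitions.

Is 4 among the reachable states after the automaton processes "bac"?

Start in {0}.
Read 'b': 0→{0, 2}; now {0, 2}.
Read 'a': 0→{4}, 2→{1, 3, 4}; now {1, 3, 4}.
Read 'c': 1→∅, 3→{0, 1}, 4→{1, 2}; now {0, 1, 2}.
State 4 is not in {0, 1, 2}.

No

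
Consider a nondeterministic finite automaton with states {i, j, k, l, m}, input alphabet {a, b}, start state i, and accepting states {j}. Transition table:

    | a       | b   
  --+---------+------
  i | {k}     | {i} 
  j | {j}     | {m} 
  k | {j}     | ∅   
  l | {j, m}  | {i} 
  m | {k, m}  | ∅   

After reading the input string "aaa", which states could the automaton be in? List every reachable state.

{j}

Start in {i}.
Read 'a': {i} → {k}.
Read 'a': {k} → {j}.
Read 'a': {j} → {j}.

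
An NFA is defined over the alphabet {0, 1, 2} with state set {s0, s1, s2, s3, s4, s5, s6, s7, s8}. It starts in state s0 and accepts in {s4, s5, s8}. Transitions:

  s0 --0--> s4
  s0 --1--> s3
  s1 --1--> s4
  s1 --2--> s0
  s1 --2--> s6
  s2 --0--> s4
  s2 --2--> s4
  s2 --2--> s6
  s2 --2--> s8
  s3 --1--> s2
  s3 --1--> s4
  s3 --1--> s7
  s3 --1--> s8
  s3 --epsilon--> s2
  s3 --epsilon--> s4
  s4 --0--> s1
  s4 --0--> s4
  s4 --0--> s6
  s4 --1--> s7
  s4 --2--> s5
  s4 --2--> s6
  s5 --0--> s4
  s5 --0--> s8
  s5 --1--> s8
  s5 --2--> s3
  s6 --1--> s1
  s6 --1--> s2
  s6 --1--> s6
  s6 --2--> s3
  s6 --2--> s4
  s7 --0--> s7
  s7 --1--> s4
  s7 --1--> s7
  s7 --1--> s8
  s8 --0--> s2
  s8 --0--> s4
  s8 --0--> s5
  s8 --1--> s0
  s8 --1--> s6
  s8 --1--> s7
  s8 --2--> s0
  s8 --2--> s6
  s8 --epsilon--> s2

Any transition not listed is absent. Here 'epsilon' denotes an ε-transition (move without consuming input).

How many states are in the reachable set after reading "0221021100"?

Start in {s0}.
Read '0': s0→{s4}; now {s4}.
Read '2': s4→{s5, s6}; now {s5, s6}.
Read '2': s5→{s3}, s6→{s3, s4}; union {s3, s4}; ε-closure = {s2, s3, s4}.
Read '1': s2→∅, s3→{s2, s4, s7, s8}, s4→{s7}; now {s2, s4, s7, s8}.
Read '0': s2→{s4}, s4→{s1, s4, s6}, s7→{s7}, s8→{s2, s4, s5}; now {s1, s2, s4, s5, s6, s7}.
Read '2': s1→{s0, s6}, s2→{s4, s6, s8}, s4→{s5, s6}, s5→{s3}, s6→{s3, s4}, s7→∅; union {s0, s3, s4, s5, s6, s8}; ε-closure = {s0, s2, s3, s4, s5, s6, s8}.
Read '1': s0→{s3}, s2→∅, s3→{s2, s4, s7, s8}, s4→{s7}, s5→{s8}, s6→{s1, s2, s6}, s8→{s0, s6, s7}; now {s0, s1, s2, s3, s4, s6, s7, s8}.
Read '1': s0→{s3}, s1→{s4}, s2→∅, s3→{s2, s4, s7, s8}, s4→{s7}, s6→{s1, s2, s6}, s7→{s4, s7, s8}, s8→{s0, s6, s7}; now {s0, s1, s2, s3, s4, s6, s7, s8}.
Read '0': s0→{s4}, s1→∅, s2→{s4}, s3→∅, s4→{s1, s4, s6}, s6→∅, s7→{s7}, s8→{s2, s4, s5}; now {s1, s2, s4, s5, s6, s7}.
Read '0': s1→∅, s2→{s4}, s4→{s1, s4, s6}, s5→{s4, s8}, s6→∅, s7→{s7}; union {s1, s4, s6, s7, s8}; ε-closure = {s1, s2, s4, s6, s7, s8}.
That set has 6 states.

6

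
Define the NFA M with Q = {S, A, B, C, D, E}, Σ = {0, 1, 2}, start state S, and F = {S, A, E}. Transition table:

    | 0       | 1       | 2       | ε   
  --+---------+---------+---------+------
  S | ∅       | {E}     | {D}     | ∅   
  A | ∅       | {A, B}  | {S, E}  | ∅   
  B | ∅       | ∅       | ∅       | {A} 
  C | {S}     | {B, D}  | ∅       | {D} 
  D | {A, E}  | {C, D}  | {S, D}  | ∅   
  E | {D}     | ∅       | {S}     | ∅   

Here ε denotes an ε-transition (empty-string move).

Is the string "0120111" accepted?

No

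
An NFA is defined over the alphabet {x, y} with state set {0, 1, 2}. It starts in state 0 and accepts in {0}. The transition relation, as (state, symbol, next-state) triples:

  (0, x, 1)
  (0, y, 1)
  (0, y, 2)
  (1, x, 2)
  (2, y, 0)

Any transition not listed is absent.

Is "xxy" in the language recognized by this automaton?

Start in {0}.
Read 'x': {0} → {1}.
Read 'x': {1} → {2}.
Read 'y': {2} → {0}.
The final set {0} contains the accepting state 0.

Yes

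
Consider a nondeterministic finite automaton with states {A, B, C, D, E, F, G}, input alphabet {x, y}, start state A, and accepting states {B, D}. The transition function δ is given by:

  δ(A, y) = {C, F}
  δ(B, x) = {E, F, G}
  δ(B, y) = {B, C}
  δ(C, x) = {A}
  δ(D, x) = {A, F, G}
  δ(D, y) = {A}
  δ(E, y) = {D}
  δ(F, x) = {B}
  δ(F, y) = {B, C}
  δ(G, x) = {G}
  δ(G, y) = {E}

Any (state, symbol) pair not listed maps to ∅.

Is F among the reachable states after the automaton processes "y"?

Start in {A}.
Read 'y': {A} → {C, F}.
State F is in {C, F}.

Yes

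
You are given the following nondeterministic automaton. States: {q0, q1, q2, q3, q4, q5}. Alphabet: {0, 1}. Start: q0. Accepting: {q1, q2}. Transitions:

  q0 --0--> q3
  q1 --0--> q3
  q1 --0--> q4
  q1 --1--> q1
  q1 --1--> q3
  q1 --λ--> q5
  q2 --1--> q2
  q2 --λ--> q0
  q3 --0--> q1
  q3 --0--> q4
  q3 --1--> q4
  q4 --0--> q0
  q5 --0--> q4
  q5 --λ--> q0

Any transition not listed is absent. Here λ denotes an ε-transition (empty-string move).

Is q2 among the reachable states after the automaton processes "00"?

Start in {q0}.
Read '0': {q0} → {q3}.
Read '0': {q3} → {q0, q1, q4, q5}.
State q2 is not in {q0, q1, q4, q5}.

No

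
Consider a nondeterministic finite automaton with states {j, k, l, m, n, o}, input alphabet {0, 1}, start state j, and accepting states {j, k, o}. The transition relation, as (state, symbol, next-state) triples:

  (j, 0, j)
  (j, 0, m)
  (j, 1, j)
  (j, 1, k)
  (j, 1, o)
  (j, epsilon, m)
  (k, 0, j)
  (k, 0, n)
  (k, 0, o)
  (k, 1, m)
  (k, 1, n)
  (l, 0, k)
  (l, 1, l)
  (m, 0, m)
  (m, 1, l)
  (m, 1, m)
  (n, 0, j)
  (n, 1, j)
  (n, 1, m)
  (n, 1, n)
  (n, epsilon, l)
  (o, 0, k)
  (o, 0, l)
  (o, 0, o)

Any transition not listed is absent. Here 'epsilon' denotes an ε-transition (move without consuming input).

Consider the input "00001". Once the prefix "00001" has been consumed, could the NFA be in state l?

Start: ε-closure({j}) = {j, m}.
Read '0': j→{j, m}, m→{m}; now {j, m}.
Read '0': j→{j, m}, m→{m}; now {j, m}.
Read '0': j→{j, m}, m→{m}; now {j, m}.
Read '0': j→{j, m}, m→{m}; now {j, m}.
Read '1': j→{j, k, o}, m→{l, m}; now {j, k, l, m, o}.
State l is in {j, k, l, m, o}.

Yes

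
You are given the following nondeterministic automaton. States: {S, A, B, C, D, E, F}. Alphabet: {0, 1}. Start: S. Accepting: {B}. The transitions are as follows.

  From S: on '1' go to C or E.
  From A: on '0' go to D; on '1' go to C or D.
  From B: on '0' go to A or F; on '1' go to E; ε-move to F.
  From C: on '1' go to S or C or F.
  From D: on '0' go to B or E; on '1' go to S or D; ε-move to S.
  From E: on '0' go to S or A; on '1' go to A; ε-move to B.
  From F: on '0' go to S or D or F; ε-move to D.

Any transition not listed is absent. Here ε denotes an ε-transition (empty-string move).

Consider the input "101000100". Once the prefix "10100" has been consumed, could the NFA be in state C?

No

Start in {S}.
Read '1': S→{C, E}; union {C, E}; ε-closure = {S, B, C, D, E, F}.
Read '0': S→∅, B→{A, F}, C→∅, D→{B, E}, E→{S, A}, F→{S, D, F}; now {S, A, B, D, E, F}.
Read '1': S→{C, E}, A→{C, D}, B→{E}, D→{S, D}, E→{A}, F→∅; union {S, A, C, D, E}; ε-closure = {S, A, B, C, D, E, F}.
Read '0': S→∅, A→{D}, B→{A, F}, C→∅, D→{B, E}, E→{S, A}, F→{S, D, F}; now {S, A, B, D, E, F}.
Read '0': S→∅, A→{D}, B→{A, F}, D→{B, E}, E→{S, A}, F→{S, D, F}; now {S, A, B, D, E, F}.
State C is not in {S, A, B, D, E, F}.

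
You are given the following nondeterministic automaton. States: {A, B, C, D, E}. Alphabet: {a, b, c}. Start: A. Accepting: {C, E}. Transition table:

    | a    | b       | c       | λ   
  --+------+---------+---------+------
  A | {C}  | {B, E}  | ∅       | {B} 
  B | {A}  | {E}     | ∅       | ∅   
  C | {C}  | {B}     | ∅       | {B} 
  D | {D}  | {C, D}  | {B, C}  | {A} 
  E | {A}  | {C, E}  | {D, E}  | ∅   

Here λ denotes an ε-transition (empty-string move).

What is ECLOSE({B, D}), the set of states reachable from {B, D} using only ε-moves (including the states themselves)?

Begin with {B, D}.
ε-move D → A; add A.

{A, B, D}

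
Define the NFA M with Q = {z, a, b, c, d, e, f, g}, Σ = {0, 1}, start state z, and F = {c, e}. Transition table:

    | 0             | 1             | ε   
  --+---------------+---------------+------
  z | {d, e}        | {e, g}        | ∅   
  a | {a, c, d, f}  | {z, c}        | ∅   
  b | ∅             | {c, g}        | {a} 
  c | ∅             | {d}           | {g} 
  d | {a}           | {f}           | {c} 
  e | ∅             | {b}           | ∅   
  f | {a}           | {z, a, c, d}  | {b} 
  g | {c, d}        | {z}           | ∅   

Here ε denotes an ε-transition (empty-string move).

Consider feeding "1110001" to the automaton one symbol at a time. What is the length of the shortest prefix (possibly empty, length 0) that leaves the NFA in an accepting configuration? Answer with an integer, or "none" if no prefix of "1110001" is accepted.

Start in {z}.
Read '1': z→{e, g}; now {e, g}.
None of the earlier sets intersect F, but {e, g} does.

1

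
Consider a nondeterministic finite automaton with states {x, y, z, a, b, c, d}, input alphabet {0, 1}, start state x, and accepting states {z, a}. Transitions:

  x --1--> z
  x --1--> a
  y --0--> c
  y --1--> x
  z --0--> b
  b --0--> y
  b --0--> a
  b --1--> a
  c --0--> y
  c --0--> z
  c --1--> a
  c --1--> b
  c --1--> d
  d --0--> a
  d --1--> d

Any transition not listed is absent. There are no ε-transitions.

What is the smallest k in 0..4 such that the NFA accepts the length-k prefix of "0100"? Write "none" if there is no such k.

none

Start in {x}.
Read '0': x→∅; now ∅.
The set is empty and remains empty for the remaining 3 symbols.
No reachable set along the way intersects F.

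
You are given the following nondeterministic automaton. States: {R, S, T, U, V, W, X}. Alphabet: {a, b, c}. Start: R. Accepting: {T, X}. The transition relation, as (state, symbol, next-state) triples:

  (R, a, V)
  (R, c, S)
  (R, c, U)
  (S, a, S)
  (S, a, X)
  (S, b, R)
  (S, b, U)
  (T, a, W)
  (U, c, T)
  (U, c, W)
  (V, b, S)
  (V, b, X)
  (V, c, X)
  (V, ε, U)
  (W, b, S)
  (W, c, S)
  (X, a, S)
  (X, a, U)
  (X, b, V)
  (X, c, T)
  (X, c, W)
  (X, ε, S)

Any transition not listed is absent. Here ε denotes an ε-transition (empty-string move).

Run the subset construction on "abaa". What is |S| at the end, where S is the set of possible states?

3

Start in {R}.
Read 'a': R→{V}; union {V}; ε-closure = {U, V}.
Read 'b': U→∅, V→{S, X}; now {S, X}.
Read 'a': S→{S, X}, X→{S, U}; now {S, U, X}.
Read 'a': S→{S, X}, U→∅, X→{S, U}; now {S, U, X}.
That set has 3 states.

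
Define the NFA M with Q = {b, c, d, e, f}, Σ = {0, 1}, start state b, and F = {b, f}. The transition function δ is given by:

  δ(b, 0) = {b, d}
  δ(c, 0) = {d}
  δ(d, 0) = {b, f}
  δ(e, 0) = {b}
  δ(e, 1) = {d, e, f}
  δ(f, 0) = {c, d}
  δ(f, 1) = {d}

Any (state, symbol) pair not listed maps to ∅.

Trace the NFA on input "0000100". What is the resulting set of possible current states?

Start in {b}.
Read '0': b→{b, d}; now {b, d}.
Read '0': b→{b, d}, d→{b, f}; now {b, d, f}.
Read '0': b→{b, d}, d→{b, f}, f→{c, d}; now {b, c, d, f}.
Read '0': b→{b, d}, c→{d}, d→{b, f}, f→{c, d}; now {b, c, d, f}.
Read '1': b→∅, c→∅, d→∅, f→{d}; now {d}.
Read '0': d→{b, f}; now {b, f}.
Read '0': b→{b, d}, f→{c, d}; now {b, c, d}.

{b, c, d}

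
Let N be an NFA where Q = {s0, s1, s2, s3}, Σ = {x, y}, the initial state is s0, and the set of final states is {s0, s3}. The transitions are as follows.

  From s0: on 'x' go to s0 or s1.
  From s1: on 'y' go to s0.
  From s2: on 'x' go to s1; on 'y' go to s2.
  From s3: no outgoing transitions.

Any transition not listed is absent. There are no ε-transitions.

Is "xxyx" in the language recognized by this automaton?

Yes

Start in {s0}.
Read 'x': s0→{s0, s1}; now {s0, s1}.
Read 'x': s0→{s0, s1}, s1→∅; now {s0, s1}.
Read 'y': s0→∅, s1→{s0}; now {s0}.
Read 'x': s0→{s0, s1}; now {s0, s1}.
The final set {s0, s1} contains the accepting state s0.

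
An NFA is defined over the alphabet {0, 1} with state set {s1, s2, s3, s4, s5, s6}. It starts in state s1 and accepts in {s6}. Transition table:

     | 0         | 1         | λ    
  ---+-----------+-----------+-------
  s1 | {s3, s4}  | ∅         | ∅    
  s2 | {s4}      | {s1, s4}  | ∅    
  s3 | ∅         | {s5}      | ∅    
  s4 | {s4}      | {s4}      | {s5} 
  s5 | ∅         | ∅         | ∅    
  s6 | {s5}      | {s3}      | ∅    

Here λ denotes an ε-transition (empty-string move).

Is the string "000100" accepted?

Start in {s1}.
Read '0': s1→{s3, s4}; union {s3, s4}; ε-closure = {s3, s4, s5}.
Read '0': s3→∅, s4→{s4}, s5→∅; union {s4}; ε-closure = {s4, s5}.
Read '0': s4→{s4}, s5→∅; union {s4}; ε-closure = {s4, s5}.
Read '1': s4→{s4}, s5→∅; union {s4}; ε-closure = {s4, s5}.
Read '0': s4→{s4}, s5→∅; union {s4}; ε-closure = {s4, s5}.
Read '0': s4→{s4}, s5→∅; union {s4}; ε-closure = {s4, s5}.
The final set {s4, s5} contains no accepting state.

No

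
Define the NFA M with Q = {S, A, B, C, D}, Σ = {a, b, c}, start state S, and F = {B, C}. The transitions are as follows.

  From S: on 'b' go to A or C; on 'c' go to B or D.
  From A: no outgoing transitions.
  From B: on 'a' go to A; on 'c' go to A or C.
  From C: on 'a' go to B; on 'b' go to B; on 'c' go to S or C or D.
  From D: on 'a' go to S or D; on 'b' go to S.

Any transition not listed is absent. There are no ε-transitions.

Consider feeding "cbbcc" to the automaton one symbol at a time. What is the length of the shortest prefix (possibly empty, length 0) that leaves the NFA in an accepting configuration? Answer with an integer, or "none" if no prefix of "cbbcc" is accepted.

1

Start in {S}.
Read 'c': {S} → {B, D}.
None of the earlier sets intersect F, but {B, D} does.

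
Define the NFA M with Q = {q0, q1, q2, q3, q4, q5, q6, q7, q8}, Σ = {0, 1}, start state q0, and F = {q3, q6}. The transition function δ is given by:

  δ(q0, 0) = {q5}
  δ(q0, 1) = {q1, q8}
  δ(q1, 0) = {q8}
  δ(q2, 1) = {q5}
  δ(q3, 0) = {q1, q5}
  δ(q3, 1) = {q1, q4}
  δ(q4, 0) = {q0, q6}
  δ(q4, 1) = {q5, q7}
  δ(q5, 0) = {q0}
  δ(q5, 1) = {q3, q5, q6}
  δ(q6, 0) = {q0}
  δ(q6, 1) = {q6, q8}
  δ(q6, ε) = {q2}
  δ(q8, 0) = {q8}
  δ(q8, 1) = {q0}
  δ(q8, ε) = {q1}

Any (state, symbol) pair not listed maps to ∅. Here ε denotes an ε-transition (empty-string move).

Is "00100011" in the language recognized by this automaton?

Start in {q0}.
Read '0': {q0} → {q5}.
Read '0': {q5} → {q0}.
Read '1': {q0} → {q1, q8}.
Read '0': {q1, q8} → {q1, q8}.
Read '0': {q1, q8} → {q1, q8}.
Read '0': {q1, q8} → {q1, q8}.
Read '1': {q1, q8} → {q0}.
Read '1': {q0} → {q1, q8}.
The final set {q1, q8} contains no accepting state.

No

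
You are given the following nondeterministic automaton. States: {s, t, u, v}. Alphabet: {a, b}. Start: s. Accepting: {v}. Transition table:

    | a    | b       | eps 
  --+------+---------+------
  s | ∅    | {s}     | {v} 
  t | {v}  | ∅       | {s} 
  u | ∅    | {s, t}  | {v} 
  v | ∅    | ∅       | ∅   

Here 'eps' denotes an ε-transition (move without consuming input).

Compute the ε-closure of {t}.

{s, t, v}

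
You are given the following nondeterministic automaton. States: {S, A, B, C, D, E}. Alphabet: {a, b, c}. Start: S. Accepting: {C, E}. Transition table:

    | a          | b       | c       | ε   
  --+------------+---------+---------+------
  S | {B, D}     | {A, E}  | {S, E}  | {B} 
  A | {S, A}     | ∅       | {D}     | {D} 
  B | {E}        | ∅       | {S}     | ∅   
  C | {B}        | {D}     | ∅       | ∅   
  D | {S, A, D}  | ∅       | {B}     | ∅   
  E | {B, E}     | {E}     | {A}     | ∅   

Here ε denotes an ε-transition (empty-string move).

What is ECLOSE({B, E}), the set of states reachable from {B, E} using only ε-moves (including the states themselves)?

{B, E}

Begin with {B, E}.
No ε-moves leave this set, so the closure equals the set itself.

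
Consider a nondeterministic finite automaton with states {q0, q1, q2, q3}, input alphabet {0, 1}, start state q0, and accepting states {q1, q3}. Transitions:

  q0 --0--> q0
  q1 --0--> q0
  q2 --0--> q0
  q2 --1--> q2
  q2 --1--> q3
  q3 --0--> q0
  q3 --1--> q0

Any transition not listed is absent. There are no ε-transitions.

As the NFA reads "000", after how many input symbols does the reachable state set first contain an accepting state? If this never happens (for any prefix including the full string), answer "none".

Start in {q0}.
Read '0': q0→{q0}; now {q0}.
Read '0': q0→{q0}; now {q0}.
Read '0': q0→{q0}; now {q0}.
No reachable set along the way intersects F.

none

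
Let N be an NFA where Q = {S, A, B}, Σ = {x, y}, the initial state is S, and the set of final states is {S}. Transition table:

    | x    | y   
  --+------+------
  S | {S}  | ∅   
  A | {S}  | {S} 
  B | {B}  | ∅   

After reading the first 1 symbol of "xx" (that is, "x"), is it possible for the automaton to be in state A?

No

Start in {S}.
Read 'x': S→{S}; now {S}.
State A is not in {S}.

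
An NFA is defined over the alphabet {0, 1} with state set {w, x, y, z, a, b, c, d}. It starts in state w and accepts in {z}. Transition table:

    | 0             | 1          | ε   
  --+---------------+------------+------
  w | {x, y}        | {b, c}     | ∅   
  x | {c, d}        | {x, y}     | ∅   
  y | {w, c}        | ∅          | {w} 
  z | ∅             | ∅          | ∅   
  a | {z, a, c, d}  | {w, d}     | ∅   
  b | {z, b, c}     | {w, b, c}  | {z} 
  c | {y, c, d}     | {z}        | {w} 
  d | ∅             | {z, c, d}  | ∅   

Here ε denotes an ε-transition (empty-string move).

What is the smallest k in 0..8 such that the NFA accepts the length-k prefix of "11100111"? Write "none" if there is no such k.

1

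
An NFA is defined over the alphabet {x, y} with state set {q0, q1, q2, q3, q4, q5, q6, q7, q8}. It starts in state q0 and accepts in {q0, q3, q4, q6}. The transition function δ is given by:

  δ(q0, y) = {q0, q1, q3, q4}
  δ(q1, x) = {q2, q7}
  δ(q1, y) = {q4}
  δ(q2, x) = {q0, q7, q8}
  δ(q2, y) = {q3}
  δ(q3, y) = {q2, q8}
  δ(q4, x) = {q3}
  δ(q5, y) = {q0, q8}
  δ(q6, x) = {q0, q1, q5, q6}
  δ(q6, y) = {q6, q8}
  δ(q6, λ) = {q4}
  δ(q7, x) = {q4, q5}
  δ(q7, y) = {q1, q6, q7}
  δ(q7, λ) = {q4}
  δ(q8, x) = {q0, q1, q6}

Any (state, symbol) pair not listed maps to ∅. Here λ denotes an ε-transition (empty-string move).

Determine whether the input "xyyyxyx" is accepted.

Start in {q0}.
Read 'x': q0→∅; now ∅.
The set is empty and remains empty for the remaining 6 symbols.
The final set ∅ contains no accepting state.

No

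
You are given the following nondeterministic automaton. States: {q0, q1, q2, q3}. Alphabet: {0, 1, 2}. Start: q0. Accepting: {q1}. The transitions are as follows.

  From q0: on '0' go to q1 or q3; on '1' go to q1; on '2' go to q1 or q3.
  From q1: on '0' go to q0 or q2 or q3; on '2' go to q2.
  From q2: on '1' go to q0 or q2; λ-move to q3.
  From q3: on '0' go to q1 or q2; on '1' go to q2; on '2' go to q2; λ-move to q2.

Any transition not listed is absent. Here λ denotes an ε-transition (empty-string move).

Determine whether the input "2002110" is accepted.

Start in {q0}.
Read '2': {q0} → {q1, q2, q3}.
Read '0': {q1, q2, q3} → {q0, q1, q2, q3}.
Read '0': {q0, q1, q2, q3} → {q0, q1, q2, q3}.
Read '2': {q0, q1, q2, q3} → {q1, q2, q3}.
Read '1': {q1, q2, q3} → {q0, q2, q3}.
Read '1': {q0, q2, q3} → {q0, q1, q2, q3}.
Read '0': {q0, q1, q2, q3} → {q0, q1, q2, q3}.
The final set {q0, q1, q2, q3} contains the accepting state q1.

Yes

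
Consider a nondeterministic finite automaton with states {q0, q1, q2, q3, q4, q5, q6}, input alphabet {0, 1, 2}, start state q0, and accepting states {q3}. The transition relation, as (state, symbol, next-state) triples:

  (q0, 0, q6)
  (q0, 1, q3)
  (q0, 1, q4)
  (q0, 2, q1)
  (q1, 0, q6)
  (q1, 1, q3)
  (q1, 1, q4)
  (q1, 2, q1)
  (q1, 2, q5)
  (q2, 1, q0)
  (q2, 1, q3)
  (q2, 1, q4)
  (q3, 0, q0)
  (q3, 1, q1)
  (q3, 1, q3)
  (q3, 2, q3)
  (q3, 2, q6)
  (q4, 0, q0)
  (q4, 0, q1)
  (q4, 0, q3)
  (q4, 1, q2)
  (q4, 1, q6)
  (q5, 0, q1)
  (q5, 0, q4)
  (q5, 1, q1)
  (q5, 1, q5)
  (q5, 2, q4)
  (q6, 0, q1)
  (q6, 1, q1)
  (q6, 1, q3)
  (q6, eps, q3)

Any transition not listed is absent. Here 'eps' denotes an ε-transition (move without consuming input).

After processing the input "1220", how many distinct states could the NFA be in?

2

Start in {q0}.
Read '1': {q0} → {q3, q4}.
Read '2': {q3, q4} → {q3, q6}.
Read '2': {q3, q6} → {q3, q6}.
Read '0': {q3, q6} → {q0, q1}.
That set has 2 states.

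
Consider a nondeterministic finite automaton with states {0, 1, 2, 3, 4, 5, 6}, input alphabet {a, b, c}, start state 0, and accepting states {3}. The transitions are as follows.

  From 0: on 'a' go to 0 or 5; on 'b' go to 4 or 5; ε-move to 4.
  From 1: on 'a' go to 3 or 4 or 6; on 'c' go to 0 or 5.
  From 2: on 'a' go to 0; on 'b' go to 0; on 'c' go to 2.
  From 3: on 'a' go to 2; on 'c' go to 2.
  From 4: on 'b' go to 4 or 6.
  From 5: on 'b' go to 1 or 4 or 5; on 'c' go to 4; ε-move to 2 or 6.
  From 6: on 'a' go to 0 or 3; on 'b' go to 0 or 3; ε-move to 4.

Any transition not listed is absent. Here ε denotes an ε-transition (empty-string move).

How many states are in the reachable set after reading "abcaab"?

7

Start: ε-closure({0}) = {0, 4}.
Read 'a': 0→{0, 5}, 4→∅; union {0, 5}; ε-closure = {0, 2, 4, 5, 6}.
Read 'b': 0→{4, 5}, 2→{0}, 4→{4, 6}, 5→{1, 4, 5}, 6→{0, 3}; union {0, 1, 3, 4, 5, 6}; ε-closure = {0, 1, 2, 3, 4, 5, 6}.
Read 'c': 0→∅, 1→{0, 5}, 2→{2}, 3→{2}, 4→∅, 5→{4}, 6→∅; union {0, 2, 4, 5}; ε-closure = {0, 2, 4, 5, 6}.
Read 'a': 0→{0, 5}, 2→{0}, 4→∅, 5→∅, 6→{0, 3}; union {0, 3, 5}; ε-closure = {0, 2, 3, 4, 5, 6}.
Read 'a': 0→{0, 5}, 2→{0}, 3→{2}, 4→∅, 5→∅, 6→{0, 3}; union {0, 2, 3, 5}; ε-closure = {0, 2, 3, 4, 5, 6}.
Read 'b': 0→{4, 5}, 2→{0}, 3→∅, 4→{4, 6}, 5→{1, 4, 5}, 6→{0, 3}; union {0, 1, 3, 4, 5, 6}; ε-closure = {0, 1, 2, 3, 4, 5, 6}.
That set has 7 states.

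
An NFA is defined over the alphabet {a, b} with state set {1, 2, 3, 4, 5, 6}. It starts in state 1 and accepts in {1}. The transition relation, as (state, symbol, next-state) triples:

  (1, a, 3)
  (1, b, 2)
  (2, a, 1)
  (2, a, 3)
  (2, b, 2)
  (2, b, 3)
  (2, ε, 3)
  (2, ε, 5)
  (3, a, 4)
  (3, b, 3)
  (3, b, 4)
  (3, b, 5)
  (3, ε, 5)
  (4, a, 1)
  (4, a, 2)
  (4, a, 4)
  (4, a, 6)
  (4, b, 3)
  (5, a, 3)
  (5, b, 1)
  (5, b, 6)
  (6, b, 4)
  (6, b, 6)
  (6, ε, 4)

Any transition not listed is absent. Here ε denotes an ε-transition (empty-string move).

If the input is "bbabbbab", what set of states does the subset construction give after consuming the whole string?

{1, 2, 3, 4, 5, 6}

Start in {1}.
Read 'b': 1→{2}; union {2}; ε-closure = {2, 3, 5}.
Read 'b': 2→{2, 3}, 3→{3, 4, 5}, 5→{1, 6}; now {1, 2, 3, 4, 5, 6}.
Read 'a': 1→{3}, 2→{1, 3}, 3→{4}, 4→{1, 2, 4, 6}, 5→{3}, 6→∅; union {1, 2, 3, 4, 6}; ε-closure = {1, 2, 3, 4, 5, 6}.
Read 'b': 1→{2}, 2→{2, 3}, 3→{3, 4, 5}, 4→{3}, 5→{1, 6}, 6→{4, 6}; now {1, 2, 3, 4, 5, 6}.
Read 'b': 1→{2}, 2→{2, 3}, 3→{3, 4, 5}, 4→{3}, 5→{1, 6}, 6→{4, 6}; now {1, 2, 3, 4, 5, 6}.
Read 'b': 1→{2}, 2→{2, 3}, 3→{3, 4, 5}, 4→{3}, 5→{1, 6}, 6→{4, 6}; now {1, 2, 3, 4, 5, 6}.
Read 'a': 1→{3}, 2→{1, 3}, 3→{4}, 4→{1, 2, 4, 6}, 5→{3}, 6→∅; union {1, 2, 3, 4, 6}; ε-closure = {1, 2, 3, 4, 5, 6}.
Read 'b': 1→{2}, 2→{2, 3}, 3→{3, 4, 5}, 4→{3}, 5→{1, 6}, 6→{4, 6}; now {1, 2, 3, 4, 5, 6}.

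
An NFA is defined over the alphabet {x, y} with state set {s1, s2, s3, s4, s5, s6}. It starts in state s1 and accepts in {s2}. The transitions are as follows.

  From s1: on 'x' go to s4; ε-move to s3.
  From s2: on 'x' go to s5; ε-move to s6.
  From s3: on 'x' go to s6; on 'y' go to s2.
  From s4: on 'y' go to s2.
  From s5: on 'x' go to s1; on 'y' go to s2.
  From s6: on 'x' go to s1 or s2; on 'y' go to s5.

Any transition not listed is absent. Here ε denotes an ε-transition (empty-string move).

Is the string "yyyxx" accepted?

Yes

Start: ε-closure({s1}) = {s1, s3}.
Read 'y': s1→∅, s3→{s2}; union {s2}; ε-closure = {s2, s6}.
Read 'y': s2→∅, s6→{s5}; now {s5}.
Read 'y': s5→{s2}; union {s2}; ε-closure = {s2, s6}.
Read 'x': s2→{s5}, s6→{s1, s2}; union {s1, s2, s5}; ε-closure = {s1, s2, s3, s5, s6}.
Read 'x': s1→{s4}, s2→{s5}, s3→{s6}, s5→{s1}, s6→{s1, s2}; union {s1, s2, s4, s5, s6}; ε-closure = {s1, s2, s3, s4, s5, s6}.
The final set {s1, s2, s3, s4, s5, s6} contains the accepting state s2.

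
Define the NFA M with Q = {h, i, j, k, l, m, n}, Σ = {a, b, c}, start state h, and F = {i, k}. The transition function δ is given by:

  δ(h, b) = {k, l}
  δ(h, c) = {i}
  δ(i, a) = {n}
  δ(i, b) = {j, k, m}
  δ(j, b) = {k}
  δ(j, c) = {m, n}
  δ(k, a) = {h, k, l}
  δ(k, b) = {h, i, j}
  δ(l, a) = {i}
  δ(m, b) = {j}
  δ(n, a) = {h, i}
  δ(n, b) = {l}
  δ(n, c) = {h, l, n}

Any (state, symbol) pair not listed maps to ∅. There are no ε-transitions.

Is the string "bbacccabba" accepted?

Start in {h}.
Read 'b': {h} → {k, l}.
Read 'b': {k, l} → {h, i, j}.
Read 'a': {h, i, j} → {n}.
Read 'c': {n} → {h, l, n}.
Read 'c': {h, l, n} → {h, i, l, n}.
Read 'c': {h, i, l, n} → {h, i, l, n}.
Read 'a': {h, i, l, n} → {h, i, n}.
Read 'b': {h, i, n} → {j, k, l, m}.
Read 'b': {j, k, l, m} → {h, i, j, k}.
Read 'a': {h, i, j, k} → {h, k, l, n}.
The final set {h, k, l, n} contains the accepting state k.

Yes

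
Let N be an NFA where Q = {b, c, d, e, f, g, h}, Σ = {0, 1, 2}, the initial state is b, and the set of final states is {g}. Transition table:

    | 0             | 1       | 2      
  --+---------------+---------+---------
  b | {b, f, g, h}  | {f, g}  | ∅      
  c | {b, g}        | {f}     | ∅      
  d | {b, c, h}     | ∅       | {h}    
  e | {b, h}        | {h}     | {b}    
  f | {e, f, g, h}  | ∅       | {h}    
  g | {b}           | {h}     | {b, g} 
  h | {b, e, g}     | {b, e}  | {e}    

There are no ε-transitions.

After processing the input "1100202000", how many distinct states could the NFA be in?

5

Start in {b}.
Read '1': {b} → {f, g}.
Read '1': {f, g} → {h}.
Read '0': {h} → {b, e, g}.
Read '0': {b, e, g} → {b, f, g, h}.
Read '2': {b, f, g, h} → {b, e, g, h}.
Read '0': {b, e, g, h} → {b, e, f, g, h}.
Read '2': {b, e, f, g, h} → {b, e, g, h}.
Read '0': {b, e, g, h} → {b, e, f, g, h}.
Read '0': {b, e, f, g, h} → {b, e, f, g, h}.
Read '0': {b, e, f, g, h} → {b, e, f, g, h}.
That set has 5 states.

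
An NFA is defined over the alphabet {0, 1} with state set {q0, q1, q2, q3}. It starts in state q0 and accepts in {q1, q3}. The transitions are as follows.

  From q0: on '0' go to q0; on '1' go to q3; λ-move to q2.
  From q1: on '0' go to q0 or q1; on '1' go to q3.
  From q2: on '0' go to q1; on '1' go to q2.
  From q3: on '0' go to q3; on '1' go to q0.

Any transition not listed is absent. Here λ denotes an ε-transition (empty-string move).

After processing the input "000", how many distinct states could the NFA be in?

Start: ε-closure({q0}) = {q0, q2}.
Read '0': q0→{q0}, q2→{q1}; union {q0, q1}; ε-closure = {q0, q1, q2}.
Read '0': q0→{q0}, q1→{q0, q1}, q2→{q1}; union {q0, q1}; ε-closure = {q0, q1, q2}.
Read '0': q0→{q0}, q1→{q0, q1}, q2→{q1}; union {q0, q1}; ε-closure = {q0, q1, q2}.
That set has 3 states.

3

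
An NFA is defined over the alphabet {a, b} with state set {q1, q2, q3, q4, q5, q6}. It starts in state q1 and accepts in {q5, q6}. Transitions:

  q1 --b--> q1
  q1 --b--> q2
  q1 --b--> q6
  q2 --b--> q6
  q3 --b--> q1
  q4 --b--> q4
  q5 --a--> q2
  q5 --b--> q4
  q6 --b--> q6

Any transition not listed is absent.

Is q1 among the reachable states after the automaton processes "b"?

Yes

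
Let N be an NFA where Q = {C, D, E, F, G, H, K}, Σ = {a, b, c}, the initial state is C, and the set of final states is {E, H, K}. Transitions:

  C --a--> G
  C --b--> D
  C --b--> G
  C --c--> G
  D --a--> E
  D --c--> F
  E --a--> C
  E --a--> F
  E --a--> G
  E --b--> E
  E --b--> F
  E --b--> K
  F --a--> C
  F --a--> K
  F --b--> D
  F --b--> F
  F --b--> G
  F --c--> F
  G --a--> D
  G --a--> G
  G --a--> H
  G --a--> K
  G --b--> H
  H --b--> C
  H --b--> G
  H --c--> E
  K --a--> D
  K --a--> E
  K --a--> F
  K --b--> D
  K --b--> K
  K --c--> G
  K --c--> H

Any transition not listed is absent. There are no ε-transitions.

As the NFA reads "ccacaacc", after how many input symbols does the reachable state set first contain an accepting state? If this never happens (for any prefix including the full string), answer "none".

none

Start in {C}.
Read 'c': {C} → {G}.
Read 'c': {G} → ∅.
The set is empty and remains empty for the remaining 6 symbols.
No reachable set along the way intersects F.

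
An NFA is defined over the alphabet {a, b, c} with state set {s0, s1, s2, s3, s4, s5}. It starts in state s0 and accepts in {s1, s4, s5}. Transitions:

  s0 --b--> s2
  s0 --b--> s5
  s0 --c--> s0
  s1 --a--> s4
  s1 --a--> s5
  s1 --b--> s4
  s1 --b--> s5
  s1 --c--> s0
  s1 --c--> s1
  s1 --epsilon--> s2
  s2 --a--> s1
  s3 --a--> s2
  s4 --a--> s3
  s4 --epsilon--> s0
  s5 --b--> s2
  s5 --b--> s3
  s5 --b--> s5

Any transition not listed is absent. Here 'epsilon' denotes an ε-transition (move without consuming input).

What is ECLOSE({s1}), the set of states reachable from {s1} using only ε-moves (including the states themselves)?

{s1, s2}

Begin with {s1}.
ε-move s1 → s2; add s2.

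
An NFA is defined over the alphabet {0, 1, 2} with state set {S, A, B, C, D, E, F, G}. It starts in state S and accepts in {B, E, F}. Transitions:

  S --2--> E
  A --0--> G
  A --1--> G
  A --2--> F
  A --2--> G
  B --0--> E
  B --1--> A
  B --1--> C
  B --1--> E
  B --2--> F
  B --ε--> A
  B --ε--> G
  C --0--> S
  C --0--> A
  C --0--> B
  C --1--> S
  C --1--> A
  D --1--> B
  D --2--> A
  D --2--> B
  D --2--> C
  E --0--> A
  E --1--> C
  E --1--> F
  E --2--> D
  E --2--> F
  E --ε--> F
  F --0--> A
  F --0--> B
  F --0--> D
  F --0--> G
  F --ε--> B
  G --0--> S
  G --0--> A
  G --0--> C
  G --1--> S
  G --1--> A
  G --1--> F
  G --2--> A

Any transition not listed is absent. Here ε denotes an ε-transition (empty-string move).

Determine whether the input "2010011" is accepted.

Yes

Start in {S}.
Read '2': {S} → {A, B, E, F, G}.
Read '0': {A, B, E, F, G} → {S, A, B, C, D, E, F, G}.
Read '1': {S, A, B, C, D, E, F, G} → {S, A, B, C, E, F, G}.
Read '0': {S, A, B, C, E, F, G} → {S, A, B, C, D, E, F, G}.
Read '0': {S, A, B, C, D, E, F, G} → {S, A, B, C, D, E, F, G}.
Read '1': {S, A, B, C, D, E, F, G} → {S, A, B, C, E, F, G}.
Read '1': {S, A, B, C, E, F, G} → {S, A, B, C, E, F, G}.
The final set {S, A, B, C, E, F, G} contains the accepting states B, E, F.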